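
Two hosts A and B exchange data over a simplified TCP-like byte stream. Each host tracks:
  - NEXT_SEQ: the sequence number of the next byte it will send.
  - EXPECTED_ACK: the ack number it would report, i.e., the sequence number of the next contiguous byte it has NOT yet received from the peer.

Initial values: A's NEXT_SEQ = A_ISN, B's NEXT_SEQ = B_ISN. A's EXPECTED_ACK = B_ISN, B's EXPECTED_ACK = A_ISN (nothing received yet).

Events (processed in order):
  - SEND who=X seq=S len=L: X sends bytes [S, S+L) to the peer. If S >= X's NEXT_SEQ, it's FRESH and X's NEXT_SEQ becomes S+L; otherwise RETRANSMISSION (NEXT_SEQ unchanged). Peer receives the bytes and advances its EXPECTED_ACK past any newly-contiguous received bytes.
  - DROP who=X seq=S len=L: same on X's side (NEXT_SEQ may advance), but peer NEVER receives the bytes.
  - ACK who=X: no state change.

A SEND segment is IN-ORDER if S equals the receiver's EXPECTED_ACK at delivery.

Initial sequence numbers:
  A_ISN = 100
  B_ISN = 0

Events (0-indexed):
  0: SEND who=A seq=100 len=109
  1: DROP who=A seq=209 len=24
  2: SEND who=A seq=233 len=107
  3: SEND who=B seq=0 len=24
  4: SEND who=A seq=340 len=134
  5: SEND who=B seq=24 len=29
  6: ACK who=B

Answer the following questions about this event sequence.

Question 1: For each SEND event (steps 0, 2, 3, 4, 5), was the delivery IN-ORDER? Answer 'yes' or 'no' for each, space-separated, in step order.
Step 0: SEND seq=100 -> in-order
Step 2: SEND seq=233 -> out-of-order
Step 3: SEND seq=0 -> in-order
Step 4: SEND seq=340 -> out-of-order
Step 5: SEND seq=24 -> in-order

Answer: yes no yes no yes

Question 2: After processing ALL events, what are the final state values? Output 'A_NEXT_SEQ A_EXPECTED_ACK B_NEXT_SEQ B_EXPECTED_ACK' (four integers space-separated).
After event 0: A_seq=209 A_ack=0 B_seq=0 B_ack=209
After event 1: A_seq=233 A_ack=0 B_seq=0 B_ack=209
After event 2: A_seq=340 A_ack=0 B_seq=0 B_ack=209
After event 3: A_seq=340 A_ack=24 B_seq=24 B_ack=209
After event 4: A_seq=474 A_ack=24 B_seq=24 B_ack=209
After event 5: A_seq=474 A_ack=53 B_seq=53 B_ack=209
After event 6: A_seq=474 A_ack=53 B_seq=53 B_ack=209

Answer: 474 53 53 209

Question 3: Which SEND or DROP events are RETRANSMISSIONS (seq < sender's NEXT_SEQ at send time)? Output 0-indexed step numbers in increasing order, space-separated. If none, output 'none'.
Step 0: SEND seq=100 -> fresh
Step 1: DROP seq=209 -> fresh
Step 2: SEND seq=233 -> fresh
Step 3: SEND seq=0 -> fresh
Step 4: SEND seq=340 -> fresh
Step 5: SEND seq=24 -> fresh

Answer: none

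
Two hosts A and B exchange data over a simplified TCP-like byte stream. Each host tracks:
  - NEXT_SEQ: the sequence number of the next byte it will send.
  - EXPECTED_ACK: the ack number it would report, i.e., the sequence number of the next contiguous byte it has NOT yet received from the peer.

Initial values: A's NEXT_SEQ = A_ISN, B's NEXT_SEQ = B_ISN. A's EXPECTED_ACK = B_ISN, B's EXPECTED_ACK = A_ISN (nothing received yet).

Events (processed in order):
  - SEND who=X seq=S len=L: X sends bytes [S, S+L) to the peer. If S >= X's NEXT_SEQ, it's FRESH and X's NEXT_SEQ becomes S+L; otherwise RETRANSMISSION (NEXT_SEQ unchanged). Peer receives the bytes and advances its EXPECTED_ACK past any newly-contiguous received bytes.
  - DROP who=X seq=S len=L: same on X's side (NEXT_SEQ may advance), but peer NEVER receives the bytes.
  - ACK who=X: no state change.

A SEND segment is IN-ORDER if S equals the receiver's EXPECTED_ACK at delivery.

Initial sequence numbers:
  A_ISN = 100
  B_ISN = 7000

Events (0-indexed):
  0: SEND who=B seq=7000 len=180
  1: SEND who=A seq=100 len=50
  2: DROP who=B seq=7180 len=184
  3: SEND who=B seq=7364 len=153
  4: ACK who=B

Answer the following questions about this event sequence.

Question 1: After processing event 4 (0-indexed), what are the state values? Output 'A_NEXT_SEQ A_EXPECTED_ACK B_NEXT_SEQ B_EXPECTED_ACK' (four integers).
After event 0: A_seq=100 A_ack=7180 B_seq=7180 B_ack=100
After event 1: A_seq=150 A_ack=7180 B_seq=7180 B_ack=150
After event 2: A_seq=150 A_ack=7180 B_seq=7364 B_ack=150
After event 3: A_seq=150 A_ack=7180 B_seq=7517 B_ack=150
After event 4: A_seq=150 A_ack=7180 B_seq=7517 B_ack=150

150 7180 7517 150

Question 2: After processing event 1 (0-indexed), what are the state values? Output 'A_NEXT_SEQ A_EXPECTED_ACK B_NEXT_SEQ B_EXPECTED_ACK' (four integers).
After event 0: A_seq=100 A_ack=7180 B_seq=7180 B_ack=100
After event 1: A_seq=150 A_ack=7180 B_seq=7180 B_ack=150

150 7180 7180 150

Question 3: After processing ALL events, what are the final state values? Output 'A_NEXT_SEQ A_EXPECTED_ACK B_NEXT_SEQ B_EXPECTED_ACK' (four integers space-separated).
After event 0: A_seq=100 A_ack=7180 B_seq=7180 B_ack=100
After event 1: A_seq=150 A_ack=7180 B_seq=7180 B_ack=150
After event 2: A_seq=150 A_ack=7180 B_seq=7364 B_ack=150
After event 3: A_seq=150 A_ack=7180 B_seq=7517 B_ack=150
After event 4: A_seq=150 A_ack=7180 B_seq=7517 B_ack=150

Answer: 150 7180 7517 150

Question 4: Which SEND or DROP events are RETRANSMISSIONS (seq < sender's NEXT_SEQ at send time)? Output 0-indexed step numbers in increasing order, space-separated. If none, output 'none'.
Step 0: SEND seq=7000 -> fresh
Step 1: SEND seq=100 -> fresh
Step 2: DROP seq=7180 -> fresh
Step 3: SEND seq=7364 -> fresh

Answer: none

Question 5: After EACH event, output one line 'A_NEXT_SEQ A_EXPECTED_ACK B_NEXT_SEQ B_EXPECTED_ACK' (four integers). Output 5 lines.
100 7180 7180 100
150 7180 7180 150
150 7180 7364 150
150 7180 7517 150
150 7180 7517 150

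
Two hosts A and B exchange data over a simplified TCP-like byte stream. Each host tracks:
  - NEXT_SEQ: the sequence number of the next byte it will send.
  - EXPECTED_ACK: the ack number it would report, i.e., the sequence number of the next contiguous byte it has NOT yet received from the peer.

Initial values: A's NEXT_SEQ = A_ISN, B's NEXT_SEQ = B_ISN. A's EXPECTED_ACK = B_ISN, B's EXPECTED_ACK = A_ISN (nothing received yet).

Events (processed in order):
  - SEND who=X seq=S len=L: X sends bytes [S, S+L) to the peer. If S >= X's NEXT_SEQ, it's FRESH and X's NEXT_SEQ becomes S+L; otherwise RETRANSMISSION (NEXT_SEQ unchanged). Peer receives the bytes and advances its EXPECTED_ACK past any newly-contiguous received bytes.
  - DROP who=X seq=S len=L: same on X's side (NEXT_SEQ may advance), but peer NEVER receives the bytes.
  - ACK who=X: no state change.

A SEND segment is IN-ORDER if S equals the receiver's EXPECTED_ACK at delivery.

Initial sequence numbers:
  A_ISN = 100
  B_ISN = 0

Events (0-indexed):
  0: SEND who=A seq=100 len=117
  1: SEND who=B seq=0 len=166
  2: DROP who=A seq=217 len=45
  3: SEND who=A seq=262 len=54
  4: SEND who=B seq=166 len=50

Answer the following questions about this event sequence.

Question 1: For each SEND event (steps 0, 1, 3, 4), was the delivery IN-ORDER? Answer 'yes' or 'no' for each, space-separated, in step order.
Answer: yes yes no yes

Derivation:
Step 0: SEND seq=100 -> in-order
Step 1: SEND seq=0 -> in-order
Step 3: SEND seq=262 -> out-of-order
Step 4: SEND seq=166 -> in-order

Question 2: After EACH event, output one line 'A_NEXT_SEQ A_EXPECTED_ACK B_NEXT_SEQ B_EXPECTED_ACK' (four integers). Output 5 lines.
217 0 0 217
217 166 166 217
262 166 166 217
316 166 166 217
316 216 216 217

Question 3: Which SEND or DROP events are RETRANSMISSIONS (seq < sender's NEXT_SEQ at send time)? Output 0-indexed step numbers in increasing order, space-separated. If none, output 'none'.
Step 0: SEND seq=100 -> fresh
Step 1: SEND seq=0 -> fresh
Step 2: DROP seq=217 -> fresh
Step 3: SEND seq=262 -> fresh
Step 4: SEND seq=166 -> fresh

Answer: none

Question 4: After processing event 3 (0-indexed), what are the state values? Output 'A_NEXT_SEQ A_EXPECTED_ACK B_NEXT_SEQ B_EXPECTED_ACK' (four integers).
After event 0: A_seq=217 A_ack=0 B_seq=0 B_ack=217
After event 1: A_seq=217 A_ack=166 B_seq=166 B_ack=217
After event 2: A_seq=262 A_ack=166 B_seq=166 B_ack=217
After event 3: A_seq=316 A_ack=166 B_seq=166 B_ack=217

316 166 166 217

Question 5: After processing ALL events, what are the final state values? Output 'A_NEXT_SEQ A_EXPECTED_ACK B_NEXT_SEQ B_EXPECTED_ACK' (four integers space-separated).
After event 0: A_seq=217 A_ack=0 B_seq=0 B_ack=217
After event 1: A_seq=217 A_ack=166 B_seq=166 B_ack=217
After event 2: A_seq=262 A_ack=166 B_seq=166 B_ack=217
After event 3: A_seq=316 A_ack=166 B_seq=166 B_ack=217
After event 4: A_seq=316 A_ack=216 B_seq=216 B_ack=217

Answer: 316 216 216 217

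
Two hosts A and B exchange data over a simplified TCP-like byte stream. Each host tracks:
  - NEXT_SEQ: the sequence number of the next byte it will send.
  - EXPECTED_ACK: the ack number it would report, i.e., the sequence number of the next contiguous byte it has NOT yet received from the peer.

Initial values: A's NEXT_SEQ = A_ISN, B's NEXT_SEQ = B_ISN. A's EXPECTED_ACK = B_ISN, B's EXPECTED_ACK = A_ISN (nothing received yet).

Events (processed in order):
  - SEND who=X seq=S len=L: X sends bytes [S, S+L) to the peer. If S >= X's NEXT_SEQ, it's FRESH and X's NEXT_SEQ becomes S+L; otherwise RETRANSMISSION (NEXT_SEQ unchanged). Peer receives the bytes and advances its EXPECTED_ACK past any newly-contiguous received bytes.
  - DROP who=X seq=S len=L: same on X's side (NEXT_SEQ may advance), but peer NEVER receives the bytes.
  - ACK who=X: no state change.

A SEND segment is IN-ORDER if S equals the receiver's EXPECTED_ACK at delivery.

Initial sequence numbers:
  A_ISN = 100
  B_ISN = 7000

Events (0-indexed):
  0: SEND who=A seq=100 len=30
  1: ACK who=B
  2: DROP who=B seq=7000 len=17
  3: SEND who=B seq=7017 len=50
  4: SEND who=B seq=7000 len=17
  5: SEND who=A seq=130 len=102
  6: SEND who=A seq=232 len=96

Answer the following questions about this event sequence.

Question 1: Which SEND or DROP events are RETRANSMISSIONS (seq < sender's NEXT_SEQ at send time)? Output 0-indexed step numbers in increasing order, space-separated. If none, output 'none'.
Answer: 4

Derivation:
Step 0: SEND seq=100 -> fresh
Step 2: DROP seq=7000 -> fresh
Step 3: SEND seq=7017 -> fresh
Step 4: SEND seq=7000 -> retransmit
Step 5: SEND seq=130 -> fresh
Step 6: SEND seq=232 -> fresh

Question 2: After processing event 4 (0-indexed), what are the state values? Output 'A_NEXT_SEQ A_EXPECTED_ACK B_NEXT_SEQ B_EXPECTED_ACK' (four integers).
After event 0: A_seq=130 A_ack=7000 B_seq=7000 B_ack=130
After event 1: A_seq=130 A_ack=7000 B_seq=7000 B_ack=130
After event 2: A_seq=130 A_ack=7000 B_seq=7017 B_ack=130
After event 3: A_seq=130 A_ack=7000 B_seq=7067 B_ack=130
After event 4: A_seq=130 A_ack=7067 B_seq=7067 B_ack=130

130 7067 7067 130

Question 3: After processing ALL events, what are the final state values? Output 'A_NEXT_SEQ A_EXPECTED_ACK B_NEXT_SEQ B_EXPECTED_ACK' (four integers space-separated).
After event 0: A_seq=130 A_ack=7000 B_seq=7000 B_ack=130
After event 1: A_seq=130 A_ack=7000 B_seq=7000 B_ack=130
After event 2: A_seq=130 A_ack=7000 B_seq=7017 B_ack=130
After event 3: A_seq=130 A_ack=7000 B_seq=7067 B_ack=130
After event 4: A_seq=130 A_ack=7067 B_seq=7067 B_ack=130
After event 5: A_seq=232 A_ack=7067 B_seq=7067 B_ack=232
After event 6: A_seq=328 A_ack=7067 B_seq=7067 B_ack=328

Answer: 328 7067 7067 328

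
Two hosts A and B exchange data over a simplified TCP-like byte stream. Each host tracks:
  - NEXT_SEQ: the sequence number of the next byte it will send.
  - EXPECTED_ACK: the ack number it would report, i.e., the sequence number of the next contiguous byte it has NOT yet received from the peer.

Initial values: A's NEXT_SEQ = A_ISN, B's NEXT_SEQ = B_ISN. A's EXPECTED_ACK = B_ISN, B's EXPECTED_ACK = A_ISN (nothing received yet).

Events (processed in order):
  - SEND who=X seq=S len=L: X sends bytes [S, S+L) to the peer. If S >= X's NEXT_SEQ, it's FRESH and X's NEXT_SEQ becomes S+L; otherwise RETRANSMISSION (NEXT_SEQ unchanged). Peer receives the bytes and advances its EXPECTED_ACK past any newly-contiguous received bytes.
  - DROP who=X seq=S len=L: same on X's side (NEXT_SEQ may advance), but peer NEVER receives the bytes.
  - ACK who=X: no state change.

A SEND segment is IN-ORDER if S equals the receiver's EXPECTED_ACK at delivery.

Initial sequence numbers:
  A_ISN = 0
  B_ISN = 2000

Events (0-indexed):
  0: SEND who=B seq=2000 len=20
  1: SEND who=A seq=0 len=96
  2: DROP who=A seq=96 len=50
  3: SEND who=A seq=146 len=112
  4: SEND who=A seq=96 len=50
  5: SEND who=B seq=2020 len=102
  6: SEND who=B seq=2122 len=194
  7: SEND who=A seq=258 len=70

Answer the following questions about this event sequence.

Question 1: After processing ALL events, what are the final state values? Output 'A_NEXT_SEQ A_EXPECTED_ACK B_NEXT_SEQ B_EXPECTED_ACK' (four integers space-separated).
Answer: 328 2316 2316 328

Derivation:
After event 0: A_seq=0 A_ack=2020 B_seq=2020 B_ack=0
After event 1: A_seq=96 A_ack=2020 B_seq=2020 B_ack=96
After event 2: A_seq=146 A_ack=2020 B_seq=2020 B_ack=96
After event 3: A_seq=258 A_ack=2020 B_seq=2020 B_ack=96
After event 4: A_seq=258 A_ack=2020 B_seq=2020 B_ack=258
After event 5: A_seq=258 A_ack=2122 B_seq=2122 B_ack=258
After event 6: A_seq=258 A_ack=2316 B_seq=2316 B_ack=258
After event 7: A_seq=328 A_ack=2316 B_seq=2316 B_ack=328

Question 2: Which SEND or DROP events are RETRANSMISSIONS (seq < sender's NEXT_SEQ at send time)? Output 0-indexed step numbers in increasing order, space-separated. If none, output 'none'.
Answer: 4

Derivation:
Step 0: SEND seq=2000 -> fresh
Step 1: SEND seq=0 -> fresh
Step 2: DROP seq=96 -> fresh
Step 3: SEND seq=146 -> fresh
Step 4: SEND seq=96 -> retransmit
Step 5: SEND seq=2020 -> fresh
Step 6: SEND seq=2122 -> fresh
Step 7: SEND seq=258 -> fresh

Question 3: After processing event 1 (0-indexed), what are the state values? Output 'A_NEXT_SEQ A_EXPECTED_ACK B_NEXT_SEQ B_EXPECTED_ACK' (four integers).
After event 0: A_seq=0 A_ack=2020 B_seq=2020 B_ack=0
After event 1: A_seq=96 A_ack=2020 B_seq=2020 B_ack=96

96 2020 2020 96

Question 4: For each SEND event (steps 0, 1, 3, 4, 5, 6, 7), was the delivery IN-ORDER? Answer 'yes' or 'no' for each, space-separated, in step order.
Answer: yes yes no yes yes yes yes

Derivation:
Step 0: SEND seq=2000 -> in-order
Step 1: SEND seq=0 -> in-order
Step 3: SEND seq=146 -> out-of-order
Step 4: SEND seq=96 -> in-order
Step 5: SEND seq=2020 -> in-order
Step 6: SEND seq=2122 -> in-order
Step 7: SEND seq=258 -> in-order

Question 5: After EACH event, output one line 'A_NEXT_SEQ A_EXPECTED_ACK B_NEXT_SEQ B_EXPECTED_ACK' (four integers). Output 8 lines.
0 2020 2020 0
96 2020 2020 96
146 2020 2020 96
258 2020 2020 96
258 2020 2020 258
258 2122 2122 258
258 2316 2316 258
328 2316 2316 328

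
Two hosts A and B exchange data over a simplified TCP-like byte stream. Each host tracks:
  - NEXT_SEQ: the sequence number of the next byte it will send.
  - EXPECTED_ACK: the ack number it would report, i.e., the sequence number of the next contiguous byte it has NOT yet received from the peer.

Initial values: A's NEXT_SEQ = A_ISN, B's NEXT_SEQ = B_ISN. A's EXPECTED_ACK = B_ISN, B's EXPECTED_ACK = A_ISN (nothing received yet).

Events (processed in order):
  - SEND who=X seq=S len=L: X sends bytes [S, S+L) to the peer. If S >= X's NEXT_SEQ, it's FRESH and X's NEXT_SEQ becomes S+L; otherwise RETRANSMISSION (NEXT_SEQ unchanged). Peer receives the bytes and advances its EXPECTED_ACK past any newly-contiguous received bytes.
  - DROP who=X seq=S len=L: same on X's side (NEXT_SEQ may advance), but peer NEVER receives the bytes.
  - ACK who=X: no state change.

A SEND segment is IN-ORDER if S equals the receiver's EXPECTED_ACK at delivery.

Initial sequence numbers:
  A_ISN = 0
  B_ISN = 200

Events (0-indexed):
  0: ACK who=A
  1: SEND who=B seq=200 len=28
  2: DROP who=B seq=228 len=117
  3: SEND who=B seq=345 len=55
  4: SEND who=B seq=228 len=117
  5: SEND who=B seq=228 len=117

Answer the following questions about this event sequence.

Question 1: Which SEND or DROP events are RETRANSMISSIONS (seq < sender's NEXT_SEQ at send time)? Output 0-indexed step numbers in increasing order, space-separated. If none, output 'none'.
Answer: 4 5

Derivation:
Step 1: SEND seq=200 -> fresh
Step 2: DROP seq=228 -> fresh
Step 3: SEND seq=345 -> fresh
Step 4: SEND seq=228 -> retransmit
Step 5: SEND seq=228 -> retransmit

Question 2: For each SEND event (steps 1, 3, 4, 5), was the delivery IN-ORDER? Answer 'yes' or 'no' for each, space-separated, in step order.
Step 1: SEND seq=200 -> in-order
Step 3: SEND seq=345 -> out-of-order
Step 4: SEND seq=228 -> in-order
Step 5: SEND seq=228 -> out-of-order

Answer: yes no yes no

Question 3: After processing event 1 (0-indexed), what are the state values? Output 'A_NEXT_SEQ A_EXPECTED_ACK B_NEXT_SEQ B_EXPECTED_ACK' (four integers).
After event 0: A_seq=0 A_ack=200 B_seq=200 B_ack=0
After event 1: A_seq=0 A_ack=228 B_seq=228 B_ack=0

0 228 228 0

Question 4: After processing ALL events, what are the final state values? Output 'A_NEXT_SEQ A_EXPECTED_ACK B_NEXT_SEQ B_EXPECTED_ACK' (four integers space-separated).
Answer: 0 400 400 0

Derivation:
After event 0: A_seq=0 A_ack=200 B_seq=200 B_ack=0
After event 1: A_seq=0 A_ack=228 B_seq=228 B_ack=0
After event 2: A_seq=0 A_ack=228 B_seq=345 B_ack=0
After event 3: A_seq=0 A_ack=228 B_seq=400 B_ack=0
After event 4: A_seq=0 A_ack=400 B_seq=400 B_ack=0
After event 5: A_seq=0 A_ack=400 B_seq=400 B_ack=0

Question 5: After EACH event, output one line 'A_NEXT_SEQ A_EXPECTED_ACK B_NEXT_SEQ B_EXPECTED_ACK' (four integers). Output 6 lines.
0 200 200 0
0 228 228 0
0 228 345 0
0 228 400 0
0 400 400 0
0 400 400 0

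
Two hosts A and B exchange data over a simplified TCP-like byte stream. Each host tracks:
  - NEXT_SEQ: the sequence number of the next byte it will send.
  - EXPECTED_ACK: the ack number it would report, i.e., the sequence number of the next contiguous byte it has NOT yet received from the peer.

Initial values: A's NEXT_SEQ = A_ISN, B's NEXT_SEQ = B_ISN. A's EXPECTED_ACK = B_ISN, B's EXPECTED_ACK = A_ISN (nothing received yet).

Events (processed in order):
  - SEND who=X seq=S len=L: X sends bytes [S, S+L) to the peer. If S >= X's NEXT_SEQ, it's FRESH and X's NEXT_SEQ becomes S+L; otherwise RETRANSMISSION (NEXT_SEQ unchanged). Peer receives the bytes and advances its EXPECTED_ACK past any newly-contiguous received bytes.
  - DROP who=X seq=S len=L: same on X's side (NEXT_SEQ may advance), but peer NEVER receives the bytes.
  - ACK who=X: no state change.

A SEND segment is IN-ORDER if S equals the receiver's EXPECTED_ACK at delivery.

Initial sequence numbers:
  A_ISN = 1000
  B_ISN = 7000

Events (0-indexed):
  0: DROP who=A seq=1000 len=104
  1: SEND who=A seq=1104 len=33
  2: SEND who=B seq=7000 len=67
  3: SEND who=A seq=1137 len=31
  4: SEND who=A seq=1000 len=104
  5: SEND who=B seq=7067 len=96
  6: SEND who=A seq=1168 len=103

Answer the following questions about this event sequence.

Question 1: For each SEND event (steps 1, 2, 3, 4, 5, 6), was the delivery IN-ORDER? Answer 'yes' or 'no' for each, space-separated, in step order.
Step 1: SEND seq=1104 -> out-of-order
Step 2: SEND seq=7000 -> in-order
Step 3: SEND seq=1137 -> out-of-order
Step 4: SEND seq=1000 -> in-order
Step 5: SEND seq=7067 -> in-order
Step 6: SEND seq=1168 -> in-order

Answer: no yes no yes yes yes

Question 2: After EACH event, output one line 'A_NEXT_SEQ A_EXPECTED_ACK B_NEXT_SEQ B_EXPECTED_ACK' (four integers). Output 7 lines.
1104 7000 7000 1000
1137 7000 7000 1000
1137 7067 7067 1000
1168 7067 7067 1000
1168 7067 7067 1168
1168 7163 7163 1168
1271 7163 7163 1271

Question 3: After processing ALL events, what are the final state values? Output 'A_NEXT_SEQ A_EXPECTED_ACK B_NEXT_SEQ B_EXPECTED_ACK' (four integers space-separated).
Answer: 1271 7163 7163 1271

Derivation:
After event 0: A_seq=1104 A_ack=7000 B_seq=7000 B_ack=1000
After event 1: A_seq=1137 A_ack=7000 B_seq=7000 B_ack=1000
After event 2: A_seq=1137 A_ack=7067 B_seq=7067 B_ack=1000
After event 3: A_seq=1168 A_ack=7067 B_seq=7067 B_ack=1000
After event 4: A_seq=1168 A_ack=7067 B_seq=7067 B_ack=1168
After event 5: A_seq=1168 A_ack=7163 B_seq=7163 B_ack=1168
After event 6: A_seq=1271 A_ack=7163 B_seq=7163 B_ack=1271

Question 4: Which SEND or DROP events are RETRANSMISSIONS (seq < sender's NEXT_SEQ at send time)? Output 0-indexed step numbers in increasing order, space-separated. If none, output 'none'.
Answer: 4

Derivation:
Step 0: DROP seq=1000 -> fresh
Step 1: SEND seq=1104 -> fresh
Step 2: SEND seq=7000 -> fresh
Step 3: SEND seq=1137 -> fresh
Step 4: SEND seq=1000 -> retransmit
Step 5: SEND seq=7067 -> fresh
Step 6: SEND seq=1168 -> fresh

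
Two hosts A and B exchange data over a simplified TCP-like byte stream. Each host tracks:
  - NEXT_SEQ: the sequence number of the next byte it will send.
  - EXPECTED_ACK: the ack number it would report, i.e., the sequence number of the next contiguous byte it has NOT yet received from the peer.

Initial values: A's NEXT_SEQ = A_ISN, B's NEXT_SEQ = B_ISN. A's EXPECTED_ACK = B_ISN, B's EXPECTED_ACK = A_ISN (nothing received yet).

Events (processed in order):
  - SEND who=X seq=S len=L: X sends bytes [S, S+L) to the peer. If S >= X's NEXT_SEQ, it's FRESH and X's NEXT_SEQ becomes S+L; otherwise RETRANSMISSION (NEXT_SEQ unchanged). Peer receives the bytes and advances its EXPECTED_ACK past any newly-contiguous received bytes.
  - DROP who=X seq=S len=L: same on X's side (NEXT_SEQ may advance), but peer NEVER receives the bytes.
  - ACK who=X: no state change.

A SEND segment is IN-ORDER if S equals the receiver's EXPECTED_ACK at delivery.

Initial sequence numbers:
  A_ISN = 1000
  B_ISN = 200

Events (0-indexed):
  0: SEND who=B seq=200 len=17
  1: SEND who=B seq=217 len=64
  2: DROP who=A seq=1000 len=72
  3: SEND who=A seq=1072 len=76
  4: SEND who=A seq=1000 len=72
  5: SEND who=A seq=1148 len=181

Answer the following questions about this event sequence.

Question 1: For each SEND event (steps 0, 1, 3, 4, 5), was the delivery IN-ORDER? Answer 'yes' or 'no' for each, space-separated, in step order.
Answer: yes yes no yes yes

Derivation:
Step 0: SEND seq=200 -> in-order
Step 1: SEND seq=217 -> in-order
Step 3: SEND seq=1072 -> out-of-order
Step 4: SEND seq=1000 -> in-order
Step 5: SEND seq=1148 -> in-order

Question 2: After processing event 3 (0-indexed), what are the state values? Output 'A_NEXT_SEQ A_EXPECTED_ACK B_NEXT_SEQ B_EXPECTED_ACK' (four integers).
After event 0: A_seq=1000 A_ack=217 B_seq=217 B_ack=1000
After event 1: A_seq=1000 A_ack=281 B_seq=281 B_ack=1000
After event 2: A_seq=1072 A_ack=281 B_seq=281 B_ack=1000
After event 3: A_seq=1148 A_ack=281 B_seq=281 B_ack=1000

1148 281 281 1000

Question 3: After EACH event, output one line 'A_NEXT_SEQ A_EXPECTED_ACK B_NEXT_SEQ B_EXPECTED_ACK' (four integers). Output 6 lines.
1000 217 217 1000
1000 281 281 1000
1072 281 281 1000
1148 281 281 1000
1148 281 281 1148
1329 281 281 1329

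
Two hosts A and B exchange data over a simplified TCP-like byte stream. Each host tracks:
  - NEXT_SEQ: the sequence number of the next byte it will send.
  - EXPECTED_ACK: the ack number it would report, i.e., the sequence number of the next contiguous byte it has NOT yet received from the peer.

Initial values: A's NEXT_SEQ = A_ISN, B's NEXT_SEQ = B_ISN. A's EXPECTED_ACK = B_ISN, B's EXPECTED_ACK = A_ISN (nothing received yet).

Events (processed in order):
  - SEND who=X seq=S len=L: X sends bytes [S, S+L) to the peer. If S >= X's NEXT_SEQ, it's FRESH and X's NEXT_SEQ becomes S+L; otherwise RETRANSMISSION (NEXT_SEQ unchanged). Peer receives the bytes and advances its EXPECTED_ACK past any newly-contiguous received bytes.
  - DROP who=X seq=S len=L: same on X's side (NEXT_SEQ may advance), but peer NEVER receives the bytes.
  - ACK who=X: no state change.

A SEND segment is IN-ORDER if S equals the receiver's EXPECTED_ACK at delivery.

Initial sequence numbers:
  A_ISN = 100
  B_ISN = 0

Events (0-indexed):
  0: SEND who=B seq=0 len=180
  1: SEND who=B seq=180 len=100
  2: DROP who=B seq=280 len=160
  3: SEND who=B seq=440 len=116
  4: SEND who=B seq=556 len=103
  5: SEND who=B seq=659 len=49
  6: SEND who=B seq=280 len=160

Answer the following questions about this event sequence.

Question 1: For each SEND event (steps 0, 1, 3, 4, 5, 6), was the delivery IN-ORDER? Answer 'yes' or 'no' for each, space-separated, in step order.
Step 0: SEND seq=0 -> in-order
Step 1: SEND seq=180 -> in-order
Step 3: SEND seq=440 -> out-of-order
Step 4: SEND seq=556 -> out-of-order
Step 5: SEND seq=659 -> out-of-order
Step 6: SEND seq=280 -> in-order

Answer: yes yes no no no yes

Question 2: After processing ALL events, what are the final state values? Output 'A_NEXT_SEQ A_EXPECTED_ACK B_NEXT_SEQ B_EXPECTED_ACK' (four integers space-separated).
After event 0: A_seq=100 A_ack=180 B_seq=180 B_ack=100
After event 1: A_seq=100 A_ack=280 B_seq=280 B_ack=100
After event 2: A_seq=100 A_ack=280 B_seq=440 B_ack=100
After event 3: A_seq=100 A_ack=280 B_seq=556 B_ack=100
After event 4: A_seq=100 A_ack=280 B_seq=659 B_ack=100
After event 5: A_seq=100 A_ack=280 B_seq=708 B_ack=100
After event 6: A_seq=100 A_ack=708 B_seq=708 B_ack=100

Answer: 100 708 708 100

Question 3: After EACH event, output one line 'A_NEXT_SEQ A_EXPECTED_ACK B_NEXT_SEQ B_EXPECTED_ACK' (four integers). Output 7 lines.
100 180 180 100
100 280 280 100
100 280 440 100
100 280 556 100
100 280 659 100
100 280 708 100
100 708 708 100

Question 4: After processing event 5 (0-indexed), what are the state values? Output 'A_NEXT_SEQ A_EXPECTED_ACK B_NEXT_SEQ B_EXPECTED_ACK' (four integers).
After event 0: A_seq=100 A_ack=180 B_seq=180 B_ack=100
After event 1: A_seq=100 A_ack=280 B_seq=280 B_ack=100
After event 2: A_seq=100 A_ack=280 B_seq=440 B_ack=100
After event 3: A_seq=100 A_ack=280 B_seq=556 B_ack=100
After event 4: A_seq=100 A_ack=280 B_seq=659 B_ack=100
After event 5: A_seq=100 A_ack=280 B_seq=708 B_ack=100

100 280 708 100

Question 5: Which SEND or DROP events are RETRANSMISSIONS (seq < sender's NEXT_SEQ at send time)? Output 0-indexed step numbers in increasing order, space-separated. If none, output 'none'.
Answer: 6

Derivation:
Step 0: SEND seq=0 -> fresh
Step 1: SEND seq=180 -> fresh
Step 2: DROP seq=280 -> fresh
Step 3: SEND seq=440 -> fresh
Step 4: SEND seq=556 -> fresh
Step 5: SEND seq=659 -> fresh
Step 6: SEND seq=280 -> retransmit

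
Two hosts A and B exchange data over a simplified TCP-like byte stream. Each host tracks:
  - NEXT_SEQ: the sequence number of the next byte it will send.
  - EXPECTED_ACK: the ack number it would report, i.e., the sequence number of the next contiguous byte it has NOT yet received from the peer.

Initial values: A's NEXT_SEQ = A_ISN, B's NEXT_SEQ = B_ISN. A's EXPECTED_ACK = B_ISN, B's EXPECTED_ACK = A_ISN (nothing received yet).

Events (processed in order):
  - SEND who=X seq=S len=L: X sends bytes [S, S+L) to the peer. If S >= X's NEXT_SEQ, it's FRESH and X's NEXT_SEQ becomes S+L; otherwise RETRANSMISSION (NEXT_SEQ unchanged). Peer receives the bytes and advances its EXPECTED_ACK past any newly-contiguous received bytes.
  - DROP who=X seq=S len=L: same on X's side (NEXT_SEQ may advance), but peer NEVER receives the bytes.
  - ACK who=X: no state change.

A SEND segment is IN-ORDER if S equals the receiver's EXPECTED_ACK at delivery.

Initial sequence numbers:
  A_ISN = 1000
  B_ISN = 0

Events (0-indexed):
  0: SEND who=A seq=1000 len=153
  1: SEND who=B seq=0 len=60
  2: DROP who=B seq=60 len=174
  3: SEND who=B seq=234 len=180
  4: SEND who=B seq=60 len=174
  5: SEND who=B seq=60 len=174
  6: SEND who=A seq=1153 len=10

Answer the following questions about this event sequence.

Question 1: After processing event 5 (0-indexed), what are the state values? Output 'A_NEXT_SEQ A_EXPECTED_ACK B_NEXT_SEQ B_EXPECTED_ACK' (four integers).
After event 0: A_seq=1153 A_ack=0 B_seq=0 B_ack=1153
After event 1: A_seq=1153 A_ack=60 B_seq=60 B_ack=1153
After event 2: A_seq=1153 A_ack=60 B_seq=234 B_ack=1153
After event 3: A_seq=1153 A_ack=60 B_seq=414 B_ack=1153
After event 4: A_seq=1153 A_ack=414 B_seq=414 B_ack=1153
After event 5: A_seq=1153 A_ack=414 B_seq=414 B_ack=1153

1153 414 414 1153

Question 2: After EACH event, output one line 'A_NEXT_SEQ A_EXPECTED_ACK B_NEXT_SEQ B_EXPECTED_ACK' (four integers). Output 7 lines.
1153 0 0 1153
1153 60 60 1153
1153 60 234 1153
1153 60 414 1153
1153 414 414 1153
1153 414 414 1153
1163 414 414 1163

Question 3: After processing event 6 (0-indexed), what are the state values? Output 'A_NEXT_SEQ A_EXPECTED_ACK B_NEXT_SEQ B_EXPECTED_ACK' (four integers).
After event 0: A_seq=1153 A_ack=0 B_seq=0 B_ack=1153
After event 1: A_seq=1153 A_ack=60 B_seq=60 B_ack=1153
After event 2: A_seq=1153 A_ack=60 B_seq=234 B_ack=1153
After event 3: A_seq=1153 A_ack=60 B_seq=414 B_ack=1153
After event 4: A_seq=1153 A_ack=414 B_seq=414 B_ack=1153
After event 5: A_seq=1153 A_ack=414 B_seq=414 B_ack=1153
After event 6: A_seq=1163 A_ack=414 B_seq=414 B_ack=1163

1163 414 414 1163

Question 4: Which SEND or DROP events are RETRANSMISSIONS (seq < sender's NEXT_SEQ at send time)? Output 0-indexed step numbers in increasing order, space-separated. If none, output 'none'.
Step 0: SEND seq=1000 -> fresh
Step 1: SEND seq=0 -> fresh
Step 2: DROP seq=60 -> fresh
Step 3: SEND seq=234 -> fresh
Step 4: SEND seq=60 -> retransmit
Step 5: SEND seq=60 -> retransmit
Step 6: SEND seq=1153 -> fresh

Answer: 4 5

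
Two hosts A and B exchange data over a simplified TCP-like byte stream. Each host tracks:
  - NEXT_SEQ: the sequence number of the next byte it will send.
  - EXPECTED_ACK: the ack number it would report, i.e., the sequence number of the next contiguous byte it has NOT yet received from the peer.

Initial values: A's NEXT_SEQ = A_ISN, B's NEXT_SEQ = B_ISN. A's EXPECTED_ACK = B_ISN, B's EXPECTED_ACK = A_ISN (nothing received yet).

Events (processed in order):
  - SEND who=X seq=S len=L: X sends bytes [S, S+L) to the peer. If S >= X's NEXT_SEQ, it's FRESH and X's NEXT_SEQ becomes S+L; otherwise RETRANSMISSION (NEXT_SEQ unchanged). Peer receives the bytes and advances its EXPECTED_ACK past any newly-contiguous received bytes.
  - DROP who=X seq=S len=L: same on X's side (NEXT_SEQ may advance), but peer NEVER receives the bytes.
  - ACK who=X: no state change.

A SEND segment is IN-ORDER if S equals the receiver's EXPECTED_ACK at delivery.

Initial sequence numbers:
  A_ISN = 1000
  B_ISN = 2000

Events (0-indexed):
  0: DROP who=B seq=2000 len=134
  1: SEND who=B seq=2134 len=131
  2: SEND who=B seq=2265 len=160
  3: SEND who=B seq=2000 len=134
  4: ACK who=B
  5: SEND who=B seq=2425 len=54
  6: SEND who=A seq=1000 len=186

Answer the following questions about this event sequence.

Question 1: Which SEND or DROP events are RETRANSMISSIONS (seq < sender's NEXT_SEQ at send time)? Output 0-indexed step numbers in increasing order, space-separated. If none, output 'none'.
Answer: 3

Derivation:
Step 0: DROP seq=2000 -> fresh
Step 1: SEND seq=2134 -> fresh
Step 2: SEND seq=2265 -> fresh
Step 3: SEND seq=2000 -> retransmit
Step 5: SEND seq=2425 -> fresh
Step 6: SEND seq=1000 -> fresh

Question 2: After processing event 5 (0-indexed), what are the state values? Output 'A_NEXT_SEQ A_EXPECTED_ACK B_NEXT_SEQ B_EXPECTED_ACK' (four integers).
After event 0: A_seq=1000 A_ack=2000 B_seq=2134 B_ack=1000
After event 1: A_seq=1000 A_ack=2000 B_seq=2265 B_ack=1000
After event 2: A_seq=1000 A_ack=2000 B_seq=2425 B_ack=1000
After event 3: A_seq=1000 A_ack=2425 B_seq=2425 B_ack=1000
After event 4: A_seq=1000 A_ack=2425 B_seq=2425 B_ack=1000
After event 5: A_seq=1000 A_ack=2479 B_seq=2479 B_ack=1000

1000 2479 2479 1000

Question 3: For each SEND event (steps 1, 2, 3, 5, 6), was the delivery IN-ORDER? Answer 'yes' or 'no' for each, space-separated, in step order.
Answer: no no yes yes yes

Derivation:
Step 1: SEND seq=2134 -> out-of-order
Step 2: SEND seq=2265 -> out-of-order
Step 3: SEND seq=2000 -> in-order
Step 5: SEND seq=2425 -> in-order
Step 6: SEND seq=1000 -> in-order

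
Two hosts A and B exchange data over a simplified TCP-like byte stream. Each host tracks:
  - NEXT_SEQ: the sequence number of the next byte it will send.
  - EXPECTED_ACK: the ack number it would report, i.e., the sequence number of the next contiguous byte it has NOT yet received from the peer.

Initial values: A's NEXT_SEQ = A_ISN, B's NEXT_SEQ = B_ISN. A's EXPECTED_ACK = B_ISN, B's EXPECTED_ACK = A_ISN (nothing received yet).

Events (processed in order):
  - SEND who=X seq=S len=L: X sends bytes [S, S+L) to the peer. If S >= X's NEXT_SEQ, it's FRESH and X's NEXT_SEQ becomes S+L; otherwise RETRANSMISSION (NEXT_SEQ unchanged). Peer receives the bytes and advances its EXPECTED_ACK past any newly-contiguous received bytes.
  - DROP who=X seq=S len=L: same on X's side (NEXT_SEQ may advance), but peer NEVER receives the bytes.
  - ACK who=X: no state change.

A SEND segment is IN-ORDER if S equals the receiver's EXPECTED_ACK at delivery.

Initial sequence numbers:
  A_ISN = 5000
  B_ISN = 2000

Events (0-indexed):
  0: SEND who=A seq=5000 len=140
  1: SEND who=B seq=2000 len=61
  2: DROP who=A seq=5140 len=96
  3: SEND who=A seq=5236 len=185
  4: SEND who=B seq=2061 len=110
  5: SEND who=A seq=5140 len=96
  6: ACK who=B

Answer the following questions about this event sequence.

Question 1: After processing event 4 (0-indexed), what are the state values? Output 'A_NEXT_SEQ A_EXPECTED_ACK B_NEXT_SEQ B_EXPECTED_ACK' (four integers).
After event 0: A_seq=5140 A_ack=2000 B_seq=2000 B_ack=5140
After event 1: A_seq=5140 A_ack=2061 B_seq=2061 B_ack=5140
After event 2: A_seq=5236 A_ack=2061 B_seq=2061 B_ack=5140
After event 3: A_seq=5421 A_ack=2061 B_seq=2061 B_ack=5140
After event 4: A_seq=5421 A_ack=2171 B_seq=2171 B_ack=5140

5421 2171 2171 5140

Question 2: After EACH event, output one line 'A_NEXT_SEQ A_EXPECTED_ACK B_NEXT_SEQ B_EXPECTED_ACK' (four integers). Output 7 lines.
5140 2000 2000 5140
5140 2061 2061 5140
5236 2061 2061 5140
5421 2061 2061 5140
5421 2171 2171 5140
5421 2171 2171 5421
5421 2171 2171 5421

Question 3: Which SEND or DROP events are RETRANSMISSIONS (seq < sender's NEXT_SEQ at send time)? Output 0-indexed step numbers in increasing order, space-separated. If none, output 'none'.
Answer: 5

Derivation:
Step 0: SEND seq=5000 -> fresh
Step 1: SEND seq=2000 -> fresh
Step 2: DROP seq=5140 -> fresh
Step 3: SEND seq=5236 -> fresh
Step 4: SEND seq=2061 -> fresh
Step 5: SEND seq=5140 -> retransmit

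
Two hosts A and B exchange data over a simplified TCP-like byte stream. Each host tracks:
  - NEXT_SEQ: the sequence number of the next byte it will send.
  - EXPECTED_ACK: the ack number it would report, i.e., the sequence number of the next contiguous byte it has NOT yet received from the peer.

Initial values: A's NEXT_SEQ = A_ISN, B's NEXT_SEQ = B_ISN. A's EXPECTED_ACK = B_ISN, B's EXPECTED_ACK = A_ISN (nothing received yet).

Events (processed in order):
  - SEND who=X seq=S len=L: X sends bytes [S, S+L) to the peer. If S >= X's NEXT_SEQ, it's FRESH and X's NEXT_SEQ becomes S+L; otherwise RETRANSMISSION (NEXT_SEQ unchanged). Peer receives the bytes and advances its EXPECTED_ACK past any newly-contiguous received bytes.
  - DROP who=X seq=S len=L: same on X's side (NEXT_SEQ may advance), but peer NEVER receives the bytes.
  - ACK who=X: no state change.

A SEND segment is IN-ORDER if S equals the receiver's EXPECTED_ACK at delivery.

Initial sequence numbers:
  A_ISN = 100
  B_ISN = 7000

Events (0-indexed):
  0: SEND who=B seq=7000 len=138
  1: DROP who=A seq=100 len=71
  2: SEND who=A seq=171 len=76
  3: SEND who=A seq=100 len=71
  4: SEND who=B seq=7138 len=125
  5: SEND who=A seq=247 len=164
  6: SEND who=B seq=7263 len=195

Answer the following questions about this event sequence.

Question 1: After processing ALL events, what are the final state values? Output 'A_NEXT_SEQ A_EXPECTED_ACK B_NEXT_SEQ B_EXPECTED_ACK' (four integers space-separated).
After event 0: A_seq=100 A_ack=7138 B_seq=7138 B_ack=100
After event 1: A_seq=171 A_ack=7138 B_seq=7138 B_ack=100
After event 2: A_seq=247 A_ack=7138 B_seq=7138 B_ack=100
After event 3: A_seq=247 A_ack=7138 B_seq=7138 B_ack=247
After event 4: A_seq=247 A_ack=7263 B_seq=7263 B_ack=247
After event 5: A_seq=411 A_ack=7263 B_seq=7263 B_ack=411
After event 6: A_seq=411 A_ack=7458 B_seq=7458 B_ack=411

Answer: 411 7458 7458 411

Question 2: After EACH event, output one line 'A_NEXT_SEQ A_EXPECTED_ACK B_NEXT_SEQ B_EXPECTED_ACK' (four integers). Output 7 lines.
100 7138 7138 100
171 7138 7138 100
247 7138 7138 100
247 7138 7138 247
247 7263 7263 247
411 7263 7263 411
411 7458 7458 411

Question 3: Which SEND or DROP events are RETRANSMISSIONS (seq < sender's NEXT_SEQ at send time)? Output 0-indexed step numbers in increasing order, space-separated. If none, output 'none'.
Answer: 3

Derivation:
Step 0: SEND seq=7000 -> fresh
Step 1: DROP seq=100 -> fresh
Step 2: SEND seq=171 -> fresh
Step 3: SEND seq=100 -> retransmit
Step 4: SEND seq=7138 -> fresh
Step 5: SEND seq=247 -> fresh
Step 6: SEND seq=7263 -> fresh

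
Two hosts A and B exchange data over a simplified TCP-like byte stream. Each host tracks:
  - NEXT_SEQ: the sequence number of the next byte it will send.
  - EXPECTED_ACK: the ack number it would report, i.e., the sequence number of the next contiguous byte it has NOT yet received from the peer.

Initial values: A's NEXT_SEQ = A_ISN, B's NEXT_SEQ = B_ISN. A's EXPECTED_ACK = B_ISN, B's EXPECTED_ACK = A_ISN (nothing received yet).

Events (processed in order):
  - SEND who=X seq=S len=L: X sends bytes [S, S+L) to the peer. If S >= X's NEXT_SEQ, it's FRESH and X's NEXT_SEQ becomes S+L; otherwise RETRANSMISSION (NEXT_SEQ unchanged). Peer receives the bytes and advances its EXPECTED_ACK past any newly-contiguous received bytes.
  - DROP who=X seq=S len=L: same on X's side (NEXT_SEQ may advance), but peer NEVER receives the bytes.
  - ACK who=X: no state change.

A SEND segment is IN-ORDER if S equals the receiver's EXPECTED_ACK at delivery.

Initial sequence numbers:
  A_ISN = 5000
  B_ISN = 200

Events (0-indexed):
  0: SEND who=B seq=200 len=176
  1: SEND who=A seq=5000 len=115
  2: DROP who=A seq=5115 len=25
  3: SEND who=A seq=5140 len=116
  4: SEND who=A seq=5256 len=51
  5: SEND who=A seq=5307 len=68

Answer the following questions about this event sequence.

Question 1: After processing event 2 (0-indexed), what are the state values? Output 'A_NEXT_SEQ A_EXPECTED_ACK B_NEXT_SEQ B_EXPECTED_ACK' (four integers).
After event 0: A_seq=5000 A_ack=376 B_seq=376 B_ack=5000
After event 1: A_seq=5115 A_ack=376 B_seq=376 B_ack=5115
After event 2: A_seq=5140 A_ack=376 B_seq=376 B_ack=5115

5140 376 376 5115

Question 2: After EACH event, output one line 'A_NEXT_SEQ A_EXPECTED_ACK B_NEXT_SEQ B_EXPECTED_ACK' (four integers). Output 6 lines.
5000 376 376 5000
5115 376 376 5115
5140 376 376 5115
5256 376 376 5115
5307 376 376 5115
5375 376 376 5115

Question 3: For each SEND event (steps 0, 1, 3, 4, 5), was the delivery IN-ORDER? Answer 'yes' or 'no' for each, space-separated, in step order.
Step 0: SEND seq=200 -> in-order
Step 1: SEND seq=5000 -> in-order
Step 3: SEND seq=5140 -> out-of-order
Step 4: SEND seq=5256 -> out-of-order
Step 5: SEND seq=5307 -> out-of-order

Answer: yes yes no no no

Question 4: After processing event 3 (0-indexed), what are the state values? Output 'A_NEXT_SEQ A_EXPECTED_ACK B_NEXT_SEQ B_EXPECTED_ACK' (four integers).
After event 0: A_seq=5000 A_ack=376 B_seq=376 B_ack=5000
After event 1: A_seq=5115 A_ack=376 B_seq=376 B_ack=5115
After event 2: A_seq=5140 A_ack=376 B_seq=376 B_ack=5115
After event 3: A_seq=5256 A_ack=376 B_seq=376 B_ack=5115

5256 376 376 5115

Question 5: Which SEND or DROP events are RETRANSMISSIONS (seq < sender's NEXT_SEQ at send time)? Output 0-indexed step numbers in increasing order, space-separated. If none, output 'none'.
Answer: none

Derivation:
Step 0: SEND seq=200 -> fresh
Step 1: SEND seq=5000 -> fresh
Step 2: DROP seq=5115 -> fresh
Step 3: SEND seq=5140 -> fresh
Step 4: SEND seq=5256 -> fresh
Step 5: SEND seq=5307 -> fresh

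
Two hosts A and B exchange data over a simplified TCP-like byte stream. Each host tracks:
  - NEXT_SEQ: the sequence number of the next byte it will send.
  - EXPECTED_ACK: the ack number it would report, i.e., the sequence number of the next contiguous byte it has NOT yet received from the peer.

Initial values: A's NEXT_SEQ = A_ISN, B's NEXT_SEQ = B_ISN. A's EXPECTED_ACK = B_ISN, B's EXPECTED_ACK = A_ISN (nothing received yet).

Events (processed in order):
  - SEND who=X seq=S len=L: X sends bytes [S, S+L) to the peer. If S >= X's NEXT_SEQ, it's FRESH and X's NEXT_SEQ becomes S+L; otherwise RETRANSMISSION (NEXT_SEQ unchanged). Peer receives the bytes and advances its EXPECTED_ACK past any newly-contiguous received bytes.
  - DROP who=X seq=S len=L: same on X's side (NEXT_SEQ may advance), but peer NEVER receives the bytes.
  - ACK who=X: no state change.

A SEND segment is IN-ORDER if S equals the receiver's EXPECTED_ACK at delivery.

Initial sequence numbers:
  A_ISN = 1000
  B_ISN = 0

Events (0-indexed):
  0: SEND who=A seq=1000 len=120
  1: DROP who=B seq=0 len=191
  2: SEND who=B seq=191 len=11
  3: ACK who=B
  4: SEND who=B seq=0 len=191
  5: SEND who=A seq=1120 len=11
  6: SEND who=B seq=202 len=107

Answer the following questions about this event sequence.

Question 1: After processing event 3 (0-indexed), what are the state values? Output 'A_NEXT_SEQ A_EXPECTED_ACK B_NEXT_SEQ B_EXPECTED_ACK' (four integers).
After event 0: A_seq=1120 A_ack=0 B_seq=0 B_ack=1120
After event 1: A_seq=1120 A_ack=0 B_seq=191 B_ack=1120
After event 2: A_seq=1120 A_ack=0 B_seq=202 B_ack=1120
After event 3: A_seq=1120 A_ack=0 B_seq=202 B_ack=1120

1120 0 202 1120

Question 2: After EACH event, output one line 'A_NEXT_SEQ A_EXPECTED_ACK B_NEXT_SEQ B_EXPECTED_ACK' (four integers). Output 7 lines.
1120 0 0 1120
1120 0 191 1120
1120 0 202 1120
1120 0 202 1120
1120 202 202 1120
1131 202 202 1131
1131 309 309 1131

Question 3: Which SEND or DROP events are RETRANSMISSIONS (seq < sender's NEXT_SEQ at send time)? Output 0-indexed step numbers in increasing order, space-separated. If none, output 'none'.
Answer: 4

Derivation:
Step 0: SEND seq=1000 -> fresh
Step 1: DROP seq=0 -> fresh
Step 2: SEND seq=191 -> fresh
Step 4: SEND seq=0 -> retransmit
Step 5: SEND seq=1120 -> fresh
Step 6: SEND seq=202 -> fresh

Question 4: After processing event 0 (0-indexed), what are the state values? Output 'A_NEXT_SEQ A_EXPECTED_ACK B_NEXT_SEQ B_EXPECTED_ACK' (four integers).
After event 0: A_seq=1120 A_ack=0 B_seq=0 B_ack=1120

1120 0 0 1120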